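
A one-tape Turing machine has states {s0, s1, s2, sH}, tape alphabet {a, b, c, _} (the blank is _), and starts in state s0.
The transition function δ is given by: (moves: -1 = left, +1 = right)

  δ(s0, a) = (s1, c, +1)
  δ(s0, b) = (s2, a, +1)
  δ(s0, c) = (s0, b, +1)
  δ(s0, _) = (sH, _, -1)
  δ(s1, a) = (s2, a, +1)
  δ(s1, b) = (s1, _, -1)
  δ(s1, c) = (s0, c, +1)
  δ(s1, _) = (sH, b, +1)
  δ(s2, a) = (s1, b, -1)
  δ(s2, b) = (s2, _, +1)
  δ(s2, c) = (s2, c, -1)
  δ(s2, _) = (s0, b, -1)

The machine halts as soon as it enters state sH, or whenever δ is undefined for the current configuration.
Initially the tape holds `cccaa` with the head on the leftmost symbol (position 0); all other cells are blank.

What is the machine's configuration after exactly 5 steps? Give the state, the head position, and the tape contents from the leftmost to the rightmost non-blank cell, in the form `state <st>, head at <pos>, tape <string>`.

state=s0 head=0 tape=[c]ccaa_   (s0,c)→(s0,b,+1)
state=s0 head=1 tape=b[c]caa_   (s0,c)→(s0,b,+1)
state=s0 head=2 tape=bb[c]aa_   (s0,c)→(s0,b,+1)
state=s0 head=3 tape=bbb[a]a_   (s0,a)→(s1,c,+1)
state=s1 head=4 tape=bbbc[a]_   (s1,a)→(s2,a,+1)
state=s2 head=5 tape=bbbca[_]
After 5 steps: state s2, head at 5, tape bbbca.

state s2, head at 5, tape bbbca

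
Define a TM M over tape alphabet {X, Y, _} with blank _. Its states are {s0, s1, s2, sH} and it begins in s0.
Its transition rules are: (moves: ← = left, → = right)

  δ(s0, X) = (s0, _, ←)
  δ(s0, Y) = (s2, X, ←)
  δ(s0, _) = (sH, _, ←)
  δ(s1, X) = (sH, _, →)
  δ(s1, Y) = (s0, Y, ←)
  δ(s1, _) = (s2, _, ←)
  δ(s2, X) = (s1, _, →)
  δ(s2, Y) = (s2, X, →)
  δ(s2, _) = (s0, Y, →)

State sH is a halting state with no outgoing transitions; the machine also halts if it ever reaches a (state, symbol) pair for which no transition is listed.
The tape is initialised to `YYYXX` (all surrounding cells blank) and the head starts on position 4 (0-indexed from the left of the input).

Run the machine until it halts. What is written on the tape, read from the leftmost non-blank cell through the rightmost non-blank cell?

YXY

s0 | YYYX[X]   read X → write _, move ←, go to s0
s0 | YYY[X]_   read X → write _, move ←, go to s0
s0 | YY[Y]__   read Y → write X, move ←, go to s2
s2 | Y[Y]X__   read Y → write X, move →, go to s2
s2 | YX[X]__   read X → write _, move →, go to s1
s1 | YX_[_]_   read _ → write _, move ←, go to s2
s2 | YX[_]__   read _ → write Y, move →, go to s0
s0 | YXY[_]_   read _ → write _, move ←, go to sH
sH | YX[Y]__
The non-blank tape span at halt is YXY.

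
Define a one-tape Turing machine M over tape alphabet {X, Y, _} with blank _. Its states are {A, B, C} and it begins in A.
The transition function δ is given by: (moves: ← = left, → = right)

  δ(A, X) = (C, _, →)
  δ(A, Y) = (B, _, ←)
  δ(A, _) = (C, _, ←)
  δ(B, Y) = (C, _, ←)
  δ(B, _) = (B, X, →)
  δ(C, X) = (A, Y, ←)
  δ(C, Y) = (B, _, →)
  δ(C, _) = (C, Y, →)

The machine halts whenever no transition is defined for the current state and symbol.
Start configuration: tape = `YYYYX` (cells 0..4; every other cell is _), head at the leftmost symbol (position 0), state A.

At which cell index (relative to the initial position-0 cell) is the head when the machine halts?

4

state=A head=0 tape=__[Y]YYYX   (A,Y)→(B,_,←)
state=B head=-1 tape=_[_]_YYYX   (B,_)→(B,X,→)
state=B head=0 tape=_X[_]YYYX   (B,_)→(B,X,→)
state=B head=1 tape=_XX[Y]YYX   (B,Y)→(C,_,←)
state=C head=0 tape=_X[X]_YYX   (C,X)→(A,Y,←)
state=A head=-1 tape=_[X]Y_YYX   (A,X)→(C,_,→)
state=C head=0 tape=__[Y]_YYX   (C,Y)→(B,_,→)
state=B head=1 tape=___[_]YYX   (B,_)→(B,X,→)
state=B head=2 tape=___X[Y]YX   (B,Y)→(C,_,←)
state=C head=1 tape=___[X]_YX   (C,X)→(A,Y,←)
state=A head=0 tape=__[_]Y_YX   (A,_)→(C,_,←)
state=C head=-1 tape=_[_]_Y_YX   (C,_)→(C,Y,→)
state=C head=0 tape=_Y[_]Y_YX   (C,_)→(C,Y,→)
state=C head=1 tape=_YY[Y]_YX   (C,Y)→(B,_,→)
state=B head=2 tape=_YY_[_]YX   (B,_)→(B,X,→)
state=B head=3 tape=_YY_X[Y]X   (B,Y)→(C,_,←)
state=C head=2 tape=_YY_[X]_X   (C,X)→(A,Y,←)
state=A head=1 tape=_YY[_]Y_X   (A,_)→(C,_,←)
state=C head=0 tape=_Y[Y]_Y_X   (C,Y)→(B,_,→)
state=B head=1 tape=_Y_[_]Y_X   (B,_)→(B,X,→)
state=B head=2 tape=_Y_X[Y]_X   (B,Y)→(C,_,←)
state=C head=1 tape=_Y_[X]__X   (C,X)→(A,Y,←)
state=A head=0 tape=_Y[_]Y__X   (A,_)→(C,_,←)
state=C head=-1 tape=_[Y]_Y__X   (C,Y)→(B,_,→)
state=B head=0 tape=__[_]Y__X   (B,_)→(B,X,→)
state=B head=1 tape=__X[Y]__X   (B,Y)→(C,_,←)
state=C head=0 tape=__[X]___X   (C,X)→(A,Y,←)
state=A head=-1 tape=_[_]Y___X   (A,_)→(C,_,←)
state=C head=-2 tape=[_]_Y___X   (C,_)→(C,Y,→)
state=C head=-1 tape=Y[_]Y___X   (C,_)→(C,Y,→)
state=C head=0 tape=YY[Y]___X   (C,Y)→(B,_,→)
state=B head=1 tape=YY_[_]__X   (B,_)→(B,X,→)
state=B head=2 tape=YY_X[_]_X   (B,_)→(B,X,→)
state=B head=3 tape=YY_XX[_]X   (B,_)→(B,X,→)
state=B head=4 tape=YY_XXX[X]
At halt the head is at cell 4.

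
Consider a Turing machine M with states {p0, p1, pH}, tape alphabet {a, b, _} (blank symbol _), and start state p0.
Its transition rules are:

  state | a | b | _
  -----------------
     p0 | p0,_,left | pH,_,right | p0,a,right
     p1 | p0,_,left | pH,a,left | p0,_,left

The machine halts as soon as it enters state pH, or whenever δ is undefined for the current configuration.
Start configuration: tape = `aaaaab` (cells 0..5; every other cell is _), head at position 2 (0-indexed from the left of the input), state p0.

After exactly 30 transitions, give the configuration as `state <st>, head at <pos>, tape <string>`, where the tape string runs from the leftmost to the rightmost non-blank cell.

state p0, head at 2, tape aaaaa___b

p0 | ___aa[a]aab   read a → write _, move left, go to p0
p0 | ___a[a]_aab   read a → write _, move left, go to p0
p0 | ___[a]__aab   read a → write _, move left, go to p0
p0 | __[_]___aab   read _ → write a, move right, go to p0
p0 | __a[_]__aab   read _ → write a, move right, go to p0
p0 | __aa[_]_aab   read _ → write a, move right, go to p0
p0 | __aaa[_]aab   read _ → write a, move right, go to p0
p0 | __aaaa[a]ab   read a → write _, move left, go to p0
p0 | __aaa[a]_ab   read a → write _, move left, go to p0
p0 | __aa[a]__ab   read a → write _, move left, go to p0
p0 | __a[a]___ab   read a → write _, move left, go to p0
p0 | __[a]____ab   read a → write _, move left, go to p0
p0 | _[_]_____ab   read _ → write a, move right, go to p0
p0 | _a[_]____ab   read _ → write a, move right, go to p0
p0 | _aa[_]___ab   read _ → write a, move right, go to p0
p0 | _aaa[_]__ab   read _ → write a, move right, go to p0
p0 | _aaaa[_]_ab   read _ → write a, move right, go to p0
p0 | _aaaaa[_]ab   read _ → write a, move right, go to p0
p0 | _aaaaaa[a]b   read a → write _, move left, go to p0
p0 | _aaaaa[a]_b   read a → write _, move left, go to p0
p0 | _aaaa[a]__b   read a → write _, move left, go to p0
p0 | _aaa[a]___b   read a → write _, move left, go to p0
p0 | _aa[a]____b   read a → write _, move left, go to p0
p0 | _a[a]_____b   read a → write _, move left, go to p0
p0 | _[a]______b   read a → write _, move left, go to p0
p0 | [_]_______b   read _ → write a, move right, go to p0
p0 | a[_]______b   read _ → write a, move right, go to p0
p0 | aa[_]_____b   read _ → write a, move right, go to p0
p0 | aaa[_]____b   read _ → write a, move right, go to p0
p0 | aaaa[_]___b   read _ → write a, move right, go to p0
p0 | aaaaa[_]__b
After 30 steps: state p0, head at 2, tape aaaaa___b.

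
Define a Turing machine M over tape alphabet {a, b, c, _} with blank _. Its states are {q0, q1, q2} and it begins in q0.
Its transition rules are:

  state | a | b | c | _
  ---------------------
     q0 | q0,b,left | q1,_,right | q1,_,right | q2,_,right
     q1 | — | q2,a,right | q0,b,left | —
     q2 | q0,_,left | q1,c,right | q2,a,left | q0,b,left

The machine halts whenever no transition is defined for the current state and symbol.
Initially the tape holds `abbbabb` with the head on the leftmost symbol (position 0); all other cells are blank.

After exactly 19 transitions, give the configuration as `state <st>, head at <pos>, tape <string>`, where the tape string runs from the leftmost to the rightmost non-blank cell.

state q0, head at 5, tape ca_cacbb

state=q0 head=0 tape=_[a]bbbabb_   (q0,a)→(q0,b,left)
state=q0 head=-1 tape=[_]bbbbabb_   (q0,_)→(q2,_,right)
state=q2 head=0 tape=_[b]bbbabb_   (q2,b)→(q1,c,right)
state=q1 head=1 tape=_c[b]bbabb_   (q1,b)→(q2,a,right)
state=q2 head=2 tape=_ca[b]babb_   (q2,b)→(q1,c,right)
state=q1 head=3 tape=_cac[b]abb_   (q1,b)→(q2,a,right)
state=q2 head=4 tape=_caca[a]bb_   (q2,a)→(q0,_,left)
state=q0 head=3 tape=_cac[a]_bb_   (q0,a)→(q0,b,left)
state=q0 head=2 tape=_ca[c]b_bb_   (q0,c)→(q1,_,right)
state=q1 head=3 tape=_ca_[b]_bb_   (q1,b)→(q2,a,right)
state=q2 head=4 tape=_ca_a[_]bb_   (q2,_)→(q0,b,left)
state=q0 head=3 tape=_ca_[a]bbb_   (q0,a)→(q0,b,left)
state=q0 head=2 tape=_ca[_]bbbb_   (q0,_)→(q2,_,right)
state=q2 head=3 tape=_ca_[b]bbb_   (q2,b)→(q1,c,right)
state=q1 head=4 tape=_ca_c[b]bb_   (q1,b)→(q2,a,right)
state=q2 head=5 tape=_ca_ca[b]b_   (q2,b)→(q1,c,right)
state=q1 head=6 tape=_ca_cac[b]_   (q1,b)→(q2,a,right)
state=q2 head=7 tape=_ca_caca[_]   (q2,_)→(q0,b,left)
state=q0 head=6 tape=_ca_cac[a]b   (q0,a)→(q0,b,left)
state=q0 head=5 tape=_ca_ca[c]bb
After 19 steps: state q0, head at 5, tape ca_cacbb.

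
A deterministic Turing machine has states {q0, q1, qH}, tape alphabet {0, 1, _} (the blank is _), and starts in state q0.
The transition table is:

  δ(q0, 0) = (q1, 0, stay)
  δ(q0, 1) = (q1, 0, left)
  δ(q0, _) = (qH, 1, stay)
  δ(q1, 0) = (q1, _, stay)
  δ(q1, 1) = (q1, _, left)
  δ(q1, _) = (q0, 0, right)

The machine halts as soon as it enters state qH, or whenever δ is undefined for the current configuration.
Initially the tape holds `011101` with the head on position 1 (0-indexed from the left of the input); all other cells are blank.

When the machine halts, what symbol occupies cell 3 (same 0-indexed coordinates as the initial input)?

0

state=q0 head=1 tape=0[1]1101_   (q0,1)→(q1,0,left)
state=q1 head=0 tape=[0]01101_   (q1,0)→(q1,_,stay)
state=q1 head=0 tape=[_]01101_   (q1,_)→(q0,0,right)
state=q0 head=1 tape=0[0]1101_   (q0,0)→(q1,0,stay)
state=q1 head=1 tape=0[0]1101_   (q1,0)→(q1,_,stay)
state=q1 head=1 tape=0[_]1101_   (q1,_)→(q0,0,right)
state=q0 head=2 tape=00[1]101_   (q0,1)→(q1,0,left)
state=q1 head=1 tape=0[0]0101_   (q1,0)→(q1,_,stay)
state=q1 head=1 tape=0[_]0101_   (q1,_)→(q0,0,right)
state=q0 head=2 tape=00[0]101_   (q0,0)→(q1,0,stay)
state=q1 head=2 tape=00[0]101_   (q1,0)→(q1,_,stay)
state=q1 head=2 tape=00[_]101_   (q1,_)→(q0,0,right)
state=q0 head=3 tape=000[1]01_   (q0,1)→(q1,0,left)
state=q1 head=2 tape=00[0]001_   (q1,0)→(q1,_,stay)
state=q1 head=2 tape=00[_]001_   (q1,_)→(q0,0,right)
state=q0 head=3 tape=000[0]01_   (q0,0)→(q1,0,stay)
state=q1 head=3 tape=000[0]01_   (q1,0)→(q1,_,stay)
state=q1 head=3 tape=000[_]01_   (q1,_)→(q0,0,right)
state=q0 head=4 tape=0000[0]1_   (q0,0)→(q1,0,stay)
state=q1 head=4 tape=0000[0]1_   (q1,0)→(q1,_,stay)
state=q1 head=4 tape=0000[_]1_   (q1,_)→(q0,0,right)
state=q0 head=5 tape=00000[1]_   (q0,1)→(q1,0,left)
state=q1 head=4 tape=0000[0]0_   (q1,0)→(q1,_,stay)
state=q1 head=4 tape=0000[_]0_   (q1,_)→(q0,0,right)
state=q0 head=5 tape=00000[0]_   (q0,0)→(q1,0,stay)
state=q1 head=5 tape=00000[0]_   (q1,0)→(q1,_,stay)
state=q1 head=5 tape=00000[_]_   (q1,_)→(q0,0,right)
state=q0 head=6 tape=000000[_]   (q0,_)→(qH,1,stay)
state=qH head=6 tape=000000[1]
Cell 3 holds 0 when M halts.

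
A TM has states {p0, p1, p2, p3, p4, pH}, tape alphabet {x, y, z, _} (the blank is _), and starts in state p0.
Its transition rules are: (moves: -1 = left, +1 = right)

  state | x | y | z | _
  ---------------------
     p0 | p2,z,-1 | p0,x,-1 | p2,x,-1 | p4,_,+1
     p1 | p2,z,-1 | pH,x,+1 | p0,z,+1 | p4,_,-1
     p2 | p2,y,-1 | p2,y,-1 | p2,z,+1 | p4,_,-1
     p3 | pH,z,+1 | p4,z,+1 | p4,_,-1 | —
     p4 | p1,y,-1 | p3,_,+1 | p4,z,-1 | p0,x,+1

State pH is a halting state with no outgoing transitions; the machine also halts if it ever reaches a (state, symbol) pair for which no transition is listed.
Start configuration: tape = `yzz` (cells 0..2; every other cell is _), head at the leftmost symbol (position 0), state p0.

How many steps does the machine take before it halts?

state=p0 head=0 tape=____[y]zz   (p0,y)→(p0,x,-1)
state=p0 head=-1 tape=___[_]xzz   (p0,_)→(p4,_,+1)
state=p4 head=0 tape=____[x]zz   (p4,x)→(p1,y,-1)
state=p1 head=-1 tape=___[_]yzz   (p1,_)→(p4,_,-1)
state=p4 head=-2 tape=__[_]_yzz   (p4,_)→(p0,x,+1)
state=p0 head=-1 tape=__x[_]yzz   (p0,_)→(p4,_,+1)
state=p4 head=0 tape=__x_[y]zz   (p4,y)→(p3,_,+1)
state=p3 head=1 tape=__x__[z]z   (p3,z)→(p4,_,-1)
state=p4 head=0 tape=__x_[_]_z   (p4,_)→(p0,x,+1)
state=p0 head=1 tape=__x_x[_]z   (p0,_)→(p4,_,+1)
state=p4 head=2 tape=__x_x_[z]   (p4,z)→(p4,z,-1)
state=p4 head=1 tape=__x_x[_]z   (p4,_)→(p0,x,+1)
state=p0 head=2 tape=__x_xx[z]   (p0,z)→(p2,x,-1)
state=p2 head=1 tape=__x_x[x]x   (p2,x)→(p2,y,-1)
state=p2 head=0 tape=__x_[x]yx   (p2,x)→(p2,y,-1)
state=p2 head=-1 tape=__x[_]yyx   (p2,_)→(p4,_,-1)
state=p4 head=-2 tape=__[x]_yyx   (p4,x)→(p1,y,-1)
state=p1 head=-3 tape=_[_]y_yyx   (p1,_)→(p4,_,-1)
state=p4 head=-4 tape=[_]_y_yyx   (p4,_)→(p0,x,+1)
state=p0 head=-3 tape=x[_]y_yyx   (p0,_)→(p4,_,+1)
state=p4 head=-2 tape=x_[y]_yyx   (p4,y)→(p3,_,+1)
state=p3 head=-1 tape=x__[_]yyx
M halts after 21 transitions.

21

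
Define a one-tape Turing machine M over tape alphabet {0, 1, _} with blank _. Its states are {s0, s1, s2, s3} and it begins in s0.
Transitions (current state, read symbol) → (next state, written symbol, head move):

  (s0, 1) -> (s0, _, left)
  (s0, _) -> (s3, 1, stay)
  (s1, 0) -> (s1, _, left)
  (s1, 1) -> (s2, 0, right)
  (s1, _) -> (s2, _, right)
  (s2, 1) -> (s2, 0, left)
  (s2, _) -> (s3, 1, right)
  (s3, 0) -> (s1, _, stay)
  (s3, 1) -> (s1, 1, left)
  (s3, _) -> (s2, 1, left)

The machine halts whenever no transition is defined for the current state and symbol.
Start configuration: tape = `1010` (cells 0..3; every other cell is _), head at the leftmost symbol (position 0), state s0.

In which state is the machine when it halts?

state=s0 head=0 tape=__[1]010   (s0,1)→(s0,_,left)
state=s0 head=-1 tape=_[_]_010   (s0,_)→(s3,1,stay)
state=s3 head=-1 tape=_[1]_010   (s3,1)→(s1,1,left)
state=s1 head=-2 tape=[_]1_010   (s1,_)→(s2,_,right)
state=s2 head=-1 tape=_[1]_010   (s2,1)→(s2,0,left)
state=s2 head=-2 tape=[_]0_010   (s2,_)→(s3,1,right)
state=s3 head=-1 tape=1[0]_010   (s3,0)→(s1,_,stay)
state=s1 head=-1 tape=1[_]_010   (s1,_)→(s2,_,right)
state=s2 head=0 tape=1_[_]010   (s2,_)→(s3,1,right)
state=s3 head=1 tape=1_1[0]10   (s3,0)→(s1,_,stay)
state=s1 head=1 tape=1_1[_]10   (s1,_)→(s2,_,right)
state=s2 head=2 tape=1_1_[1]0   (s2,1)→(s2,0,left)
state=s2 head=1 tape=1_1[_]00   (s2,_)→(s3,1,right)
state=s3 head=2 tape=1_11[0]0   (s3,0)→(s1,_,stay)
state=s1 head=2 tape=1_11[_]0   (s1,_)→(s2,_,right)
state=s2 head=3 tape=1_11_[0]
No transition is defined for (s2, 0); M halts in state s2.

s2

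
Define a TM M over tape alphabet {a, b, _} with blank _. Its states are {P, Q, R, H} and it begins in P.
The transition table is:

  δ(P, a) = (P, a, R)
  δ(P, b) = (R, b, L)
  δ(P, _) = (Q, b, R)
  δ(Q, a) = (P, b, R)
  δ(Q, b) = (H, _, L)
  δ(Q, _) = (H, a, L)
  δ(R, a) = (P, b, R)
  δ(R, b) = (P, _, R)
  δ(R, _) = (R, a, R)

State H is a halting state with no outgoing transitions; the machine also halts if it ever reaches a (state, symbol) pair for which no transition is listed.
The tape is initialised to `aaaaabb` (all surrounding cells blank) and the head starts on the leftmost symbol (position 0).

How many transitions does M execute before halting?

state=P head=0 tape=[a]aaaabb__   (P,a)→(P,a,R)
state=P head=1 tape=a[a]aaabb__   (P,a)→(P,a,R)
state=P head=2 tape=aa[a]aabb__   (P,a)→(P,a,R)
state=P head=3 tape=aaa[a]abb__   (P,a)→(P,a,R)
state=P head=4 tape=aaaa[a]bb__   (P,a)→(P,a,R)
state=P head=5 tape=aaaaa[b]b__   (P,b)→(R,b,L)
state=R head=4 tape=aaaa[a]bb__   (R,a)→(P,b,R)
state=P head=5 tape=aaaab[b]b__   (P,b)→(R,b,L)
state=R head=4 tape=aaaa[b]bb__   (R,b)→(P,_,R)
state=P head=5 tape=aaaa_[b]b__   (P,b)→(R,b,L)
state=R head=4 tape=aaaa[_]bb__   (R,_)→(R,a,R)
state=R head=5 tape=aaaaa[b]b__   (R,b)→(P,_,R)
state=P head=6 tape=aaaaa_[b]__   (P,b)→(R,b,L)
state=R head=5 tape=aaaaa[_]b__   (R,_)→(R,a,R)
state=R head=6 tape=aaaaaa[b]__   (R,b)→(P,_,R)
state=P head=7 tape=aaaaaa_[_]_   (P,_)→(Q,b,R)
state=Q head=8 tape=aaaaaa_b[_]   (Q,_)→(H,a,L)
state=H head=7 tape=aaaaaa_[b]a
M halts after 17 transitions.

17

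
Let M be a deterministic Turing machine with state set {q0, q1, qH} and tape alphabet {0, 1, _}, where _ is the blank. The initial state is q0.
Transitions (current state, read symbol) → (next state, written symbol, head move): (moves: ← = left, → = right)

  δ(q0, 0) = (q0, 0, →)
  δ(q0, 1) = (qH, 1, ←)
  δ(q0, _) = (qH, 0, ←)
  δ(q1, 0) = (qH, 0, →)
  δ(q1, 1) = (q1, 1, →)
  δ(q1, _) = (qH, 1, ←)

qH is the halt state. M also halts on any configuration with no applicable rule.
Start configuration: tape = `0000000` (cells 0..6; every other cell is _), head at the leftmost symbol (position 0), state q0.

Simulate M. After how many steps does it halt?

q0 | [0]000000_   read 0 → write 0, move →, go to q0
q0 | 0[0]00000_   read 0 → write 0, move →, go to q0
q0 | 00[0]0000_   read 0 → write 0, move →, go to q0
q0 | 000[0]000_   read 0 → write 0, move →, go to q0
q0 | 0000[0]00_   read 0 → write 0, move →, go to q0
q0 | 00000[0]0_   read 0 → write 0, move →, go to q0
q0 | 000000[0]_   read 0 → write 0, move →, go to q0
q0 | 0000000[_]   read _ → write 0, move ←, go to qH
qH | 000000[0]0
M halts after 8 transitions.

8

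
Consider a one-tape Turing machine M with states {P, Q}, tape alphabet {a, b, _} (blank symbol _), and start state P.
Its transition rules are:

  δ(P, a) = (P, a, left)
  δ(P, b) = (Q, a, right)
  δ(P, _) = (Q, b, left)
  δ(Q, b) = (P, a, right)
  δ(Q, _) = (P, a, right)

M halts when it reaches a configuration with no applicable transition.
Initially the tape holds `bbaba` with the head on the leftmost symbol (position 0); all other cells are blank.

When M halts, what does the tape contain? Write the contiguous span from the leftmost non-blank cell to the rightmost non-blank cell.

aaaaaba

P | __[b]baba   read b → write a, move right, go to Q
Q | __a[b]aba   read b → write a, move right, go to P
P | __aa[a]ba   read a → write a, move left, go to P
P | __a[a]aba   read a → write a, move left, go to P
P | __[a]aaba   read a → write a, move left, go to P
P | _[_]aaaba   read _ → write b, move left, go to Q
Q | [_]baaaba   read _ → write a, move right, go to P
P | a[b]aaaba   read b → write a, move right, go to Q
Q | aa[a]aaba
The non-blank tape span at halt is aaaaaba.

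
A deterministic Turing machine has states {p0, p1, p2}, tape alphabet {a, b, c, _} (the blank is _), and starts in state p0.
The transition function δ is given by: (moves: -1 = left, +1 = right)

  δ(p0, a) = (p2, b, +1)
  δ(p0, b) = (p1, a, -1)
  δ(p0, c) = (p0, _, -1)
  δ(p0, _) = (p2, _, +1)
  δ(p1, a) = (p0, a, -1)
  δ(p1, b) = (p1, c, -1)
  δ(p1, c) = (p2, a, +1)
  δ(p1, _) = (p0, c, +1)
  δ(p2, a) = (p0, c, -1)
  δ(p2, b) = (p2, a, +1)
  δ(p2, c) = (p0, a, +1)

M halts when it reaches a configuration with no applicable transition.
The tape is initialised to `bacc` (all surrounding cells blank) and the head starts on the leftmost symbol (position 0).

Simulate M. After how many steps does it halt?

11

p0 | _[b]acc   read b → write a, move -1, go to p1
p1 | [_]aacc   read _ → write c, move +1, go to p0
p0 | c[a]acc   read a → write b, move +1, go to p2
p2 | cb[a]cc   read a → write c, move -1, go to p0
p0 | c[b]ccc   read b → write a, move -1, go to p1
p1 | [c]accc   read c → write a, move +1, go to p2
p2 | a[a]ccc   read a → write c, move -1, go to p0
p0 | [a]cccc   read a → write b, move +1, go to p2
p2 | b[c]ccc   read c → write a, move +1, go to p0
p0 | ba[c]cc   read c → write _, move -1, go to p0
p0 | b[a]_cc   read a → write b, move +1, go to p2
p2 | bb[_]cc
M halts after 11 transitions.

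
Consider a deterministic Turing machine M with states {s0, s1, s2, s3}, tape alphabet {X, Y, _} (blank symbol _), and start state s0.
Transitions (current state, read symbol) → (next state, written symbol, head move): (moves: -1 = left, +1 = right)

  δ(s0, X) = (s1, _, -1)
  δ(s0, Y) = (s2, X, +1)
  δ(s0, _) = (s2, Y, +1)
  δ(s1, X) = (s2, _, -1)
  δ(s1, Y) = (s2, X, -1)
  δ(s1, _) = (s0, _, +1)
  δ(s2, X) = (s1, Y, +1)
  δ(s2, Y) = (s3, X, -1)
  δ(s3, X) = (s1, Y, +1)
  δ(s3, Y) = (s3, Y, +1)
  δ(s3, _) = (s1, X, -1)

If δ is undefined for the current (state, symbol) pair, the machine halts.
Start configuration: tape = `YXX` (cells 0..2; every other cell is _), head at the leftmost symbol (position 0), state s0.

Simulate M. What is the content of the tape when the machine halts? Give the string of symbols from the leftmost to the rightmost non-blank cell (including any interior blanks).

YY_Y

s0 | __[Y]XX_   read Y → write X, move +1, go to s2
s2 | __X[X]X_   read X → write Y, move +1, go to s1
s1 | __XY[X]_   read X → write _, move -1, go to s2
s2 | __X[Y]__   read Y → write X, move -1, go to s3
s3 | __[X]X__   read X → write Y, move +1, go to s1
s1 | __Y[X]__   read X → write _, move -1, go to s2
s2 | __[Y]___   read Y → write X, move -1, go to s3
s3 | _[_]X___   read _ → write X, move -1, go to s1
s1 | [_]XX___   read _ → write _, move +1, go to s0
s0 | _[X]X___   read X → write _, move -1, go to s1
s1 | [_]_X___   read _ → write _, move +1, go to s0
s0 | _[_]X___   read _ → write Y, move +1, go to s2
s2 | _Y[X]___   read X → write Y, move +1, go to s1
s1 | _YY[_]__   read _ → write _, move +1, go to s0
s0 | _YY_[_]_   read _ → write Y, move +1, go to s2
s2 | _YY_Y[_]
The non-blank tape span at halt is YY_Y.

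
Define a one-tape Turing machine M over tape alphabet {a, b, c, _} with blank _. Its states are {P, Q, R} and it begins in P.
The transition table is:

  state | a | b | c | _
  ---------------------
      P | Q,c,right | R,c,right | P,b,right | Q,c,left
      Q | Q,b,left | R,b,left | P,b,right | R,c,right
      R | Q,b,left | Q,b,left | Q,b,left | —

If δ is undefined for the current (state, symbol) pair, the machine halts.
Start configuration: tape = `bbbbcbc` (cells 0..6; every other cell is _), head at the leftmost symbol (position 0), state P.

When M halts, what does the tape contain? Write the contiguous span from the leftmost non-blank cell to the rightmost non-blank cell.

bbbbbbc

P | [b]bbbcbc_   read b → write c, move right, go to R
R | c[b]bbcbc_   read b → write b, move left, go to Q
Q | [c]bbbcbc_   read c → write b, move right, go to P
P | b[b]bbcbc_   read b → write c, move right, go to R
R | bc[b]bcbc_   read b → write b, move left, go to Q
Q | b[c]bbcbc_   read c → write b, move right, go to P
P | bb[b]bcbc_   read b → write c, move right, go to R
R | bbc[b]cbc_   read b → write b, move left, go to Q
Q | bb[c]bcbc_   read c → write b, move right, go to P
P | bbb[b]cbc_   read b → write c, move right, go to R
R | bbbc[c]bc_   read c → write b, move left, go to Q
Q | bbb[c]bbc_   read c → write b, move right, go to P
P | bbbb[b]bc_   read b → write c, move right, go to R
R | bbbbc[b]c_   read b → write b, move left, go to Q
Q | bbbb[c]bc_   read c → write b, move right, go to P
P | bbbbb[b]c_   read b → write c, move right, go to R
R | bbbbbc[c]_   read c → write b, move left, go to Q
Q | bbbbb[c]b_   read c → write b, move right, go to P
P | bbbbbb[b]_   read b → write c, move right, go to R
R | bbbbbbc[_]
The non-blank tape span at halt is bbbbbbc.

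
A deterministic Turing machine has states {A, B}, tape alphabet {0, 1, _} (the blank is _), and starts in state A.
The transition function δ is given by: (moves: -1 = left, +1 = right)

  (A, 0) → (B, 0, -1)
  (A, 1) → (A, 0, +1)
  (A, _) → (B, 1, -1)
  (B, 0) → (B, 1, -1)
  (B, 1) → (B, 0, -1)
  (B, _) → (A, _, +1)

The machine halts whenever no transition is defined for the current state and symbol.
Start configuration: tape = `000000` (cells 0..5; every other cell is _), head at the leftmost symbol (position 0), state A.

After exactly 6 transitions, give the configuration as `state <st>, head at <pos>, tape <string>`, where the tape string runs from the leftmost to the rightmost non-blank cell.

state=A head=0 tape=_[0]00000   (A,0)→(B,0,-1)
state=B head=-1 tape=[_]000000   (B,_)→(A,_,+1)
state=A head=0 tape=_[0]00000   (A,0)→(B,0,-1)
state=B head=-1 tape=[_]000000   (B,_)→(A,_,+1)
state=A head=0 tape=_[0]00000   (A,0)→(B,0,-1)
state=B head=-1 tape=[_]000000   (B,_)→(A,_,+1)
state=A head=0 tape=_[0]00000
After 6 steps: state A, head at 0, tape 000000.

state A, head at 0, tape 000000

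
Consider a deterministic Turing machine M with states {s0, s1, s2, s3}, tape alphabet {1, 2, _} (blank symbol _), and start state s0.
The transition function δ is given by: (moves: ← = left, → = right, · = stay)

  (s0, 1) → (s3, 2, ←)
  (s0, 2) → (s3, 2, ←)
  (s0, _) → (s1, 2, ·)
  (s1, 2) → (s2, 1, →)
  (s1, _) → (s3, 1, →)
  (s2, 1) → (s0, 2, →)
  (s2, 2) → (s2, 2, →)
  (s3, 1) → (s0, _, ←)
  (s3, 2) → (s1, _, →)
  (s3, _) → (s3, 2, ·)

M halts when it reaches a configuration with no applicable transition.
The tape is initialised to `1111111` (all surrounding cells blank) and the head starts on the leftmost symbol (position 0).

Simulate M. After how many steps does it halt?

s0 | _[1]111111_   read 1 → write 2, move ←, go to s3
s3 | [_]2111111_   read _ → write 2, move ·, go to s3
s3 | [2]2111111_   read 2 → write _, move →, go to s1
s1 | _[2]111111_   read 2 → write 1, move →, go to s2
s2 | _1[1]11111_   read 1 → write 2, move →, go to s0
s0 | _12[1]1111_   read 1 → write 2, move ←, go to s3
s3 | _1[2]21111_   read 2 → write _, move →, go to s1
s1 | _1_[2]1111_   read 2 → write 1, move →, go to s2
s2 | _1_1[1]111_   read 1 → write 2, move →, go to s0
s0 | _1_12[1]11_   read 1 → write 2, move ←, go to s3
s3 | _1_1[2]211_   read 2 → write _, move →, go to s1
s1 | _1_1_[2]11_   read 2 → write 1, move →, go to s2
s2 | _1_1_1[1]1_   read 1 → write 2, move →, go to s0
s0 | _1_1_12[1]_   read 1 → write 2, move ←, go to s3
s3 | _1_1_1[2]2_   read 2 → write _, move →, go to s1
s1 | _1_1_1_[2]_   read 2 → write 1, move →, go to s2
s2 | _1_1_1_1[_]
M halts after 16 transitions.

16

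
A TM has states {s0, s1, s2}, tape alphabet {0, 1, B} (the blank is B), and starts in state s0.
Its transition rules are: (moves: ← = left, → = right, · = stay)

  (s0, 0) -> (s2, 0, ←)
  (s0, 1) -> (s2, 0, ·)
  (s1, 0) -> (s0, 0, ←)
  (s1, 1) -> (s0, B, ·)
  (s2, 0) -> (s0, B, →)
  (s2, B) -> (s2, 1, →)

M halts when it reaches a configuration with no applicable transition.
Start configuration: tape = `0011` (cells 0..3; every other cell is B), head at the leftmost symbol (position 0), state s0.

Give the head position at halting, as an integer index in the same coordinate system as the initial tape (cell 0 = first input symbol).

state=s0 head=0 tape=B[0]011B   (s0,0)→(s2,0,←)
state=s2 head=-1 tape=[B]0011B   (s2,B)→(s2,1,→)
state=s2 head=0 tape=1[0]011B   (s2,0)→(s0,B,→)
state=s0 head=1 tape=1B[0]11B   (s0,0)→(s2,0,←)
state=s2 head=0 tape=1[B]011B   (s2,B)→(s2,1,→)
state=s2 head=1 tape=11[0]11B   (s2,0)→(s0,B,→)
state=s0 head=2 tape=11B[1]1B   (s0,1)→(s2,0,·)
state=s2 head=2 tape=11B[0]1B   (s2,0)→(s0,B,→)
state=s0 head=3 tape=11BB[1]B   (s0,1)→(s2,0,·)
state=s2 head=3 tape=11BB[0]B   (s2,0)→(s0,B,→)
state=s0 head=4 tape=11BBB[B]
At halt the head is at cell 4.

4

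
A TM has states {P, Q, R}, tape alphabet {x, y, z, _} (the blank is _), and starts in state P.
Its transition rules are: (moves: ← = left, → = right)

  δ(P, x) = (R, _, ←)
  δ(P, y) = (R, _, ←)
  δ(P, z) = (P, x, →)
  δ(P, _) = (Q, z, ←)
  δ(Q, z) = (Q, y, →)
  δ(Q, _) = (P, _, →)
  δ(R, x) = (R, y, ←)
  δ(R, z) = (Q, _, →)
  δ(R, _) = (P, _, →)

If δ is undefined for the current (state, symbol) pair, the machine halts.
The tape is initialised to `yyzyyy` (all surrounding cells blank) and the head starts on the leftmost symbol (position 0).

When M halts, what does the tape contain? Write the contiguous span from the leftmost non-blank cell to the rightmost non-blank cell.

xzzyyy

P | _[y]yzyyy   read y → write _, move ←, go to R
R | [_]_yzyyy   read _ → write _, move →, go to P
P | _[_]yzyyy   read _ → write z, move ←, go to Q
Q | [_]zyzyyy   read _ → write _, move →, go to P
P | _[z]yzyyy   read z → write x, move →, go to P
P | _x[y]zyyy   read y → write _, move ←, go to R
R | _[x]_zyyy   read x → write y, move ←, go to R
R | [_]y_zyyy   read _ → write _, move →, go to P
P | _[y]_zyyy   read y → write _, move ←, go to R
R | [_]__zyyy   read _ → write _, move →, go to P
P | _[_]_zyyy   read _ → write z, move ←, go to Q
Q | [_]z_zyyy   read _ → write _, move →, go to P
P | _[z]_zyyy   read z → write x, move →, go to P
P | _x[_]zyyy   read _ → write z, move ←, go to Q
Q | _[x]zzyyy
The non-blank tape span at halt is xzzyyy.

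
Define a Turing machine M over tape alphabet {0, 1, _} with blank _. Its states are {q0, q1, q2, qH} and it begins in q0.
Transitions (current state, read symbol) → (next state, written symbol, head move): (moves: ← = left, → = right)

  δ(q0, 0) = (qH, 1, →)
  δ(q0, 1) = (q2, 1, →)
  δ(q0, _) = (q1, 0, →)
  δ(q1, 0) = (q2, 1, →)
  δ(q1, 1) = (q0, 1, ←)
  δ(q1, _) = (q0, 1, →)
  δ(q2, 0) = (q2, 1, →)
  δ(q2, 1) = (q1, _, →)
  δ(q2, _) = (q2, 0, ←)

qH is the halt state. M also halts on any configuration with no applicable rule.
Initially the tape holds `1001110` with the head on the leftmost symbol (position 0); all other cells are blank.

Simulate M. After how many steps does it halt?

q0 | [1]001110   read 1 → write 1, move →, go to q2
q2 | 1[0]01110   read 0 → write 1, move →, go to q2
q2 | 11[0]1110   read 0 → write 1, move →, go to q2
q2 | 111[1]110   read 1 → write _, move →, go to q1
q1 | 111_[1]10   read 1 → write 1, move ←, go to q0
q0 | 111[_]110   read _ → write 0, move →, go to q1
q1 | 1110[1]10   read 1 → write 1, move ←, go to q0
q0 | 111[0]110   read 0 → write 1, move →, go to qH
qH | 1111[1]10
M halts after 8 transitions.

8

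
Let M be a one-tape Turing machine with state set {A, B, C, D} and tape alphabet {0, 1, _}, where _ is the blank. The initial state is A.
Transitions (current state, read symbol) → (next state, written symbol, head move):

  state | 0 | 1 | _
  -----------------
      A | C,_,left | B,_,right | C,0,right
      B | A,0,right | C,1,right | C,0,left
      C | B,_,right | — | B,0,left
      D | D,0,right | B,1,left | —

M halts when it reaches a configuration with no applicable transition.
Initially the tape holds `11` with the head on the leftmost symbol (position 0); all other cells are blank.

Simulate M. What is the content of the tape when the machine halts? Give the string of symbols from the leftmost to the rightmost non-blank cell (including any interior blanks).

10000

state=A head=0 tape=[1]1____   (A,1)→(B,_,right)
state=B head=1 tape=_[1]____   (B,1)→(C,1,right)
state=C head=2 tape=_1[_]___   (C,_)→(B,0,left)
state=B head=1 tape=_[1]0___   (B,1)→(C,1,right)
state=C head=2 tape=_1[0]___   (C,0)→(B,_,right)
state=B head=3 tape=_1_[_]__   (B,_)→(C,0,left)
state=C head=2 tape=_1[_]0__   (C,_)→(B,0,left)
state=B head=1 tape=_[1]00__   (B,1)→(C,1,right)
state=C head=2 tape=_1[0]0__   (C,0)→(B,_,right)
state=B head=3 tape=_1_[0]__   (B,0)→(A,0,right)
state=A head=4 tape=_1_0[_]_   (A,_)→(C,0,right)
state=C head=5 tape=_1_00[_]   (C,_)→(B,0,left)
state=B head=4 tape=_1_0[0]0   (B,0)→(A,0,right)
state=A head=5 tape=_1_00[0]   (A,0)→(C,_,left)
state=C head=4 tape=_1_0[0]_   (C,0)→(B,_,right)
state=B head=5 tape=_1_0_[_]   (B,_)→(C,0,left)
state=C head=4 tape=_1_0[_]0   (C,_)→(B,0,left)
state=B head=3 tape=_1_[0]00   (B,0)→(A,0,right)
state=A head=4 tape=_1_0[0]0   (A,0)→(C,_,left)
state=C head=3 tape=_1_[0]_0   (C,0)→(B,_,right)
state=B head=4 tape=_1__[_]0   (B,_)→(C,0,left)
state=C head=3 tape=_1_[_]00   (C,_)→(B,0,left)
state=B head=2 tape=_1[_]000   (B,_)→(C,0,left)
state=C head=1 tape=_[1]0000
The non-blank tape span at halt is 10000.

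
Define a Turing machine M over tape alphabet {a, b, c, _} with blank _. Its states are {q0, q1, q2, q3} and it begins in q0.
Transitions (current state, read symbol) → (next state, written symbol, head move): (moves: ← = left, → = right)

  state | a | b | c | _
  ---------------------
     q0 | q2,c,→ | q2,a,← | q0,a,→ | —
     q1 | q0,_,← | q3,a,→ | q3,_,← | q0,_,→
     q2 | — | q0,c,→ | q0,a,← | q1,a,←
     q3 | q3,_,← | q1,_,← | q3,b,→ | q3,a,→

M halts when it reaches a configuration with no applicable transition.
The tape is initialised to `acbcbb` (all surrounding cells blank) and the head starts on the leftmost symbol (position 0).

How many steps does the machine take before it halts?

7

q0 | [a]cbcbb   read a → write c, move →, go to q2
q2 | c[c]bcbb   read c → write a, move ←, go to q0
q0 | [c]abcbb   read c → write a, move →, go to q0
q0 | a[a]bcbb   read a → write c, move →, go to q2
q2 | ac[b]cbb   read b → write c, move →, go to q0
q0 | acc[c]bb   read c → write a, move →, go to q0
q0 | acca[b]b   read b → write a, move ←, go to q2
q2 | acc[a]ab
M halts after 7 transitions.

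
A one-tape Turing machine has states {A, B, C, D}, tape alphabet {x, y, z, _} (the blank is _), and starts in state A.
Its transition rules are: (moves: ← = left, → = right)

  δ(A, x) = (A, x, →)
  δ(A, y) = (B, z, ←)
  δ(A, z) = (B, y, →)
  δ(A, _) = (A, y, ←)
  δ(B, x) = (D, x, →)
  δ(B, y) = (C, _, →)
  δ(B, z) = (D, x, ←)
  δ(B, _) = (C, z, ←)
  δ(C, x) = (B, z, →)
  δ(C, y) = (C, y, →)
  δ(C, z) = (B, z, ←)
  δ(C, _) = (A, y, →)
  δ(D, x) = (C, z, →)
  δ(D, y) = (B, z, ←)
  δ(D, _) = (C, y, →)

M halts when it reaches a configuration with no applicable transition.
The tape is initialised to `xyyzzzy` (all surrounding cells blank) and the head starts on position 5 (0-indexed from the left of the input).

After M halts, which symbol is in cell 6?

A | xyyzz[z]y__   read z → write y, move →, go to B
B | xyyzzy[y]__   read y → write _, move →, go to C
C | xyyzzy_[_]_   read _ → write y, move →, go to A
A | xyyzzy_y[_]   read _ → write y, move ←, go to A
A | xyyzzy_[y]y   read y → write z, move ←, go to B
B | xyyzzy[_]zy   read _ → write z, move ←, go to C
C | xyyzz[y]zzy   read y → write y, move →, go to C
C | xyyzzy[z]zy   read z → write z, move ←, go to B
B | xyyzz[y]zzy   read y → write _, move →, go to C
C | xyyzz_[z]zy   read z → write z, move ←, go to B
B | xyyzz[_]zzy   read _ → write z, move ←, go to C
C | xyyz[z]zzzy   read z → write z, move ←, go to B
B | xyy[z]zzzzy   read z → write x, move ←, go to D
D | xy[y]xzzzzy   read y → write z, move ←, go to B
B | x[y]zxzzzzy   read y → write _, move →, go to C
C | x_[z]xzzzzy   read z → write z, move ←, go to B
B | x[_]zxzzzzy   read _ → write z, move ←, go to C
C | [x]zzxzzzzy   read x → write z, move →, go to B
B | z[z]zxzzzzy   read z → write x, move ←, go to D
D | [z]xzxzzzzy
Cell 6 holds z when M halts.

z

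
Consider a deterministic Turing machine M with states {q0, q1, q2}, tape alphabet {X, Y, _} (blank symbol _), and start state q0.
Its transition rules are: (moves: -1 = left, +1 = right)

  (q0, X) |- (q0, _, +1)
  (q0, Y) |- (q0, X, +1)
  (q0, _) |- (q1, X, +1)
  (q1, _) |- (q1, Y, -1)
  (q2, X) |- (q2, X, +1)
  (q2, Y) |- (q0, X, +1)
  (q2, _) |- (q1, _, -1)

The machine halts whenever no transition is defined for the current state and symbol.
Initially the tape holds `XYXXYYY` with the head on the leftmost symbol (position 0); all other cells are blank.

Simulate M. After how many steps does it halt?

9

q0 | [X]YXXYYY__   read X → write _, move +1, go to q0
q0 | _[Y]XXYYY__   read Y → write X, move +1, go to q0
q0 | _X[X]XYYY__   read X → write _, move +1, go to q0
q0 | _X_[X]YYY__   read X → write _, move +1, go to q0
q0 | _X__[Y]YY__   read Y → write X, move +1, go to q0
q0 | _X__X[Y]Y__   read Y → write X, move +1, go to q0
q0 | _X__XX[Y]__   read Y → write X, move +1, go to q0
q0 | _X__XXX[_]_   read _ → write X, move +1, go to q1
q1 | _X__XXXX[_]   read _ → write Y, move -1, go to q1
q1 | _X__XXX[X]Y
M halts after 9 transitions.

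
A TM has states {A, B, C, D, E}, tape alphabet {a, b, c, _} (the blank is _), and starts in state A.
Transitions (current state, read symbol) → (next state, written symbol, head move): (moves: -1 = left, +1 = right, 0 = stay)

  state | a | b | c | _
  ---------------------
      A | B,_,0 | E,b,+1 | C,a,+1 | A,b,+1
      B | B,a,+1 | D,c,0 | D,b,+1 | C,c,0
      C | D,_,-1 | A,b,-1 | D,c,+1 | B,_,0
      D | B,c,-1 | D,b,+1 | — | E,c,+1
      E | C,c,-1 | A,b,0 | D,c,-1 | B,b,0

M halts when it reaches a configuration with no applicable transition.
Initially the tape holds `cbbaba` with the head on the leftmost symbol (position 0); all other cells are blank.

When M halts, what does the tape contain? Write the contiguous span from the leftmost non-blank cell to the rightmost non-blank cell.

cbccba

A | [c]bbaba   read c → write a, move +1, go to C
C | a[b]baba   read b → write b, move -1, go to A
A | [a]bbaba   read a → write _, move 0, go to B
B | [_]bbaba   read _ → write c, move 0, go to C
C | [c]bbaba   read c → write c, move +1, go to D
D | c[b]baba   read b → write b, move +1, go to D
D | cb[b]aba   read b → write b, move +1, go to D
D | cbb[a]ba   read a → write c, move -1, go to B
B | cb[b]cba   read b → write c, move 0, go to D
D | cb[c]cba
The non-blank tape span at halt is cbccba.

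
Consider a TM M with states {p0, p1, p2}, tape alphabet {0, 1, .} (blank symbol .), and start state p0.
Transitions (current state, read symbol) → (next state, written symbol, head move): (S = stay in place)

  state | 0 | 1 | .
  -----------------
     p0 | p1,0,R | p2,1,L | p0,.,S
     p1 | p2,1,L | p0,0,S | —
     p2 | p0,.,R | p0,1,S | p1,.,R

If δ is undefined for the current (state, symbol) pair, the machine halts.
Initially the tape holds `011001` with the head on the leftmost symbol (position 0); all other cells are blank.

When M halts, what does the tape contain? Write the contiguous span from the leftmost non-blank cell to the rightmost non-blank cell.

00..00

state=p0 head=0 tape=[0]11001.   (p0,0)→(p1,0,R)
state=p1 head=1 tape=0[1]1001.   (p1,1)→(p0,0,S)
state=p0 head=1 tape=0[0]1001.   (p0,0)→(p1,0,R)
state=p1 head=2 tape=00[1]001.   (p1,1)→(p0,0,S)
state=p0 head=2 tape=00[0]001.   (p0,0)→(p1,0,R)
state=p1 head=3 tape=000[0]01.   (p1,0)→(p2,1,L)
state=p2 head=2 tape=00[0]101.   (p2,0)→(p0,.,R)
state=p0 head=3 tape=00.[1]01.   (p0,1)→(p2,1,L)
state=p2 head=2 tape=00[.]101.   (p2,.)→(p1,.,R)
state=p1 head=3 tape=00.[1]01.   (p1,1)→(p0,0,S)
state=p0 head=3 tape=00.[0]01.   (p0,0)→(p1,0,R)
state=p1 head=4 tape=00.0[0]1.   (p1,0)→(p2,1,L)
state=p2 head=3 tape=00.[0]11.   (p2,0)→(p0,.,R)
state=p0 head=4 tape=00..[1]1.   (p0,1)→(p2,1,L)
state=p2 head=3 tape=00.[.]11.   (p2,.)→(p1,.,R)
state=p1 head=4 tape=00..[1]1.   (p1,1)→(p0,0,S)
state=p0 head=4 tape=00..[0]1.   (p0,0)→(p1,0,R)
state=p1 head=5 tape=00..0[1].   (p1,1)→(p0,0,S)
state=p0 head=5 tape=00..0[0].   (p0,0)→(p1,0,R)
state=p1 head=6 tape=00..00[.]
The non-blank tape span at halt is 00..00.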